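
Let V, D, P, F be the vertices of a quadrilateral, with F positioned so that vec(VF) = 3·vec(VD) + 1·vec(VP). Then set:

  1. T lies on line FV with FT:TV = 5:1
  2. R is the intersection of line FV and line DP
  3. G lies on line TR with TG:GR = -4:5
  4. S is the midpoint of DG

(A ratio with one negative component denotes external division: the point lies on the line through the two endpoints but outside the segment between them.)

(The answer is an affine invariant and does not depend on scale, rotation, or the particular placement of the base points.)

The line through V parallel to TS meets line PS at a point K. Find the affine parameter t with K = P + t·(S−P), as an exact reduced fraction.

Set V = (0, 0), D = (1, 0), P = (0, 1), F = (3, 1); any affine frame gives the same invariant.
1. T lies on line FV with FT:TV = 5:1 ⇒ T = (1/2, 1/6)
2. R is the intersection of line FV and line DP ⇒ R = (3/4, 1/4)
3. G lies on line TR with TG:GR = -4:5 ⇒ G = (-1/2, -1/6)
4. S is the midpoint of DG ⇒ S = (1/4, -1/12)
through V parallel to TS: direction (-1/4, -1/4); meets PS at K = (3/16, 3/16)
K = P + t·(S−P) with t = 3/4

t = 3/4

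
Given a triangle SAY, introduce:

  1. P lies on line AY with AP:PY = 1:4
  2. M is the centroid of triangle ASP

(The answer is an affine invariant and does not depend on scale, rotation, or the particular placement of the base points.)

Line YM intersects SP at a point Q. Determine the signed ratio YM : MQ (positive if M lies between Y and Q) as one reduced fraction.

Assign S = (0, 0), A = (1, 0), Y = (0, 1) — the answer is frame-independent, so this choice is without loss of generality.
1. P lies on line AY with AP:PY = 1:4 ⇒ P = (4/5, 1/5)
2. M is the centroid of triangle ASP ⇒ M = (3/5, 1/15)
line YM meets SP at Q = (36/65, 9/65)
M = Y + t·(Q−Y) with t = 13/12, so YM:MQ = 13/12:-1/12

YM:MQ = -13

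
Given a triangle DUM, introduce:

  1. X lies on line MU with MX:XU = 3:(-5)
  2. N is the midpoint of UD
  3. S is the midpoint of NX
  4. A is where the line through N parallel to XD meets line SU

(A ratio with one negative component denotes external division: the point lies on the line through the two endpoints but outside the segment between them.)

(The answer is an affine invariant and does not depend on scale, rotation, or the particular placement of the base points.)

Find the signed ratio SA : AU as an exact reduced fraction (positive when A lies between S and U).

SA:AU = 1/2

Assign D = (0, 0), U = (1, 0), M = (0, 1) — the answer is frame-independent, so this choice is without loss of generality.
1. X lies on line MU with MX:XU = 3:(-5) ⇒ X = (-3/2, 5/2)
2. N is the midpoint of UD ⇒ N = (1/2, 0)
3. S is the midpoint of NX ⇒ S = (-1/2, 5/4)
4. A is where the line through N parallel to XD meets line SU ⇒ A = (0, 5/6)
A = S + t·(U−S) with t = 1/3, so SA:AU = t:(1−t) = 1/3:2/3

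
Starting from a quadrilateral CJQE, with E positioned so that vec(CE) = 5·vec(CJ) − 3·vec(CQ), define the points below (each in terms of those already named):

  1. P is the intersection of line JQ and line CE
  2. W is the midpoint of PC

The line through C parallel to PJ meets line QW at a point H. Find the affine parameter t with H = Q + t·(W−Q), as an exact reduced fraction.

Assign C = (0, 0), J = (1, 0), Q = (0, 1), E = (5, -3) — the answer is frame-independent, so this choice is without loss of generality.
1. P is the intersection of line JQ and line CE ⇒ P = (5/2, -3/2)
2. W is the midpoint of PC ⇒ W = (5/4, -3/4)
through C parallel to PJ: direction (-3/2, 3/2); meets QW at H = (5/2, -5/2)
H = Q + t·(W−Q) with t = 2

t = 2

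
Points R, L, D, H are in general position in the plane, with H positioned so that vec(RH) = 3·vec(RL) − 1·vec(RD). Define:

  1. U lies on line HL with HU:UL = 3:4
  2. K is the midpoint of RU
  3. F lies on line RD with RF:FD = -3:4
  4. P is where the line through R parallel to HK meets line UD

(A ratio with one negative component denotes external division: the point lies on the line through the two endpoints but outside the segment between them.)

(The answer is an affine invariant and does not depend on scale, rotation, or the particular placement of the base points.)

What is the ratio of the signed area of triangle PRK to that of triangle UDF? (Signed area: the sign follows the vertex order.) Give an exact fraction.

Choose coordinates R = (0, 0), L = (1, 0), D = (0, 1), H = (3, -1).
1. U lies on line HL with HU:UL = 3:4 ⇒ U = (15/7, -4/7)
2. K is the midpoint of RU ⇒ K = (15/14, -2/7)
3. F lies on line RD with RF:FD = -3:4 ⇒ F = (0, -3)
4. P is where the line through R parallel to HK meets line UD ⇒ P = (135/49, -50/49)
2·[PRK] = -15/49, 2·[UDF] = 60/7
[PRK]:[UDF] = -15/49:60/7 = -1/28

[PRK]:[UDF] = -1/28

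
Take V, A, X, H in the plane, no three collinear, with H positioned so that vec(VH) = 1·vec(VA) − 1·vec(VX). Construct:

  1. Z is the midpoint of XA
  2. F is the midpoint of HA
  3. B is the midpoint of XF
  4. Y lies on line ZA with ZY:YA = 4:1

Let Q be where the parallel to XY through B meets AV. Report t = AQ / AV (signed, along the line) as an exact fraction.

Set V = (0, 0), A = (1, 0), X = (0, 1), H = (1, -1); any affine frame gives the same invariant.
1. Z is the midpoint of XA ⇒ Z = (1/2, 1/2)
2. F is the midpoint of HA ⇒ F = (1, -1/2)
3. B is the midpoint of XF ⇒ B = (1/2, 1/4)
4. Y lies on line ZA with ZY:YA = 4:1 ⇒ Y = (9/10, 1/10)
through B parallel to XY: direction (9/10, -9/10); meets AV at Q = (3/4, 0)
Q = A + t·(V−A) with t = 1/4

t = 1/4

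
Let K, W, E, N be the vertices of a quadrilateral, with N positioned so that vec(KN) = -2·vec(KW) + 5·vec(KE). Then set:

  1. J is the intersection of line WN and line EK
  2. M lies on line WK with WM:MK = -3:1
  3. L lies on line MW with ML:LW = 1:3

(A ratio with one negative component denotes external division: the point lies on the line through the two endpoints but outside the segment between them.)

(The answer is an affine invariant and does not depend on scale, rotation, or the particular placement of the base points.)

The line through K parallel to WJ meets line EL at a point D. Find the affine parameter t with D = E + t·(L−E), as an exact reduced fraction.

Choose coordinates K = (0, 0), W = (1, 0), E = (0, 1), N = (-2, 5).
1. J is the intersection of line WN and line EK ⇒ J = (0, 5/3)
2. M lies on line WK with WM:MK = -3:1 ⇒ M = (-1/2, 0)
3. L lies on line MW with ML:LW = 1:3 ⇒ L = (-1/8, 0)
through K parallel to WJ: direction (-1, 5/3); meets EL at D = (-3/29, 5/29)
D = E + t·(L−E) with t = 24/29

t = 24/29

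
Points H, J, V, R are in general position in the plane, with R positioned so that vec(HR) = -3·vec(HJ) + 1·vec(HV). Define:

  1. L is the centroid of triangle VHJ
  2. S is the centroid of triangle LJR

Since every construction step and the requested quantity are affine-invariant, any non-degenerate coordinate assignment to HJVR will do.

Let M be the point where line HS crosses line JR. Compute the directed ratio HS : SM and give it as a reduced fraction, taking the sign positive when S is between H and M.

Work in coordinates with H = (0, 0), J = (1, 0), V = (0, 1), R = (-3, 1).
1. L is the centroid of triangle VHJ ⇒ L = (1/3, 1/3)
2. S is the centroid of triangle LJR ⇒ S = (-5/9, 4/9)
line HS meets JR at M = (-5/11, 4/11)
S = H + t·(M−H) with t = 11/9, so HS:SM = 11/9:-2/9

HS:SM = -11/2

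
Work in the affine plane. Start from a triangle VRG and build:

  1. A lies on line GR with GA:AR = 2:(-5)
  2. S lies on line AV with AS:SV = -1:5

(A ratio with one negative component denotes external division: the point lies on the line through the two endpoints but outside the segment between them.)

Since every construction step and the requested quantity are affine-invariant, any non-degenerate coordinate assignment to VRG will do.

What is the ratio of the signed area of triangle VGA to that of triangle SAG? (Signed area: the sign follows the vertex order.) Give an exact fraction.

[VGA]:[SAG] = 4

Set V = (0, 0), R = (1, 0), G = (0, 1); any affine frame gives the same invariant.
1. A lies on line GR with GA:AR = 2:(-5) ⇒ A = (-2/3, 5/3)
2. S lies on line AV with AS:SV = -1:5 ⇒ S = (-5/6, 25/12)
2·[VGA] = 2/3, 2·[SAG] = 1/6
[VGA]:[SAG] = 2/3:1/6 = 4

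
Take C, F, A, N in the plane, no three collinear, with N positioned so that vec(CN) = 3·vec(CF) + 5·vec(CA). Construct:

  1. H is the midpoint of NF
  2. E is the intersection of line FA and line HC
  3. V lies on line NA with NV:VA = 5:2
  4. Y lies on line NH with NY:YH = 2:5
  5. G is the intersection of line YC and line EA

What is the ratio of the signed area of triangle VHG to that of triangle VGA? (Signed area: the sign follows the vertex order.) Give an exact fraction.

Assign C = (0, 0), F = (1, 0), A = (0, 1), N = (3, 5) — the answer is frame-independent, so this choice is without loss of generality.
1. H is the midpoint of NF ⇒ H = (2, 5/2)
2. E is the intersection of line FA and line HC ⇒ E = (4/9, 5/9)
3. V lies on line NA with NV:VA = 5:2 ⇒ V = (6/7, 15/7)
4. Y lies on line NH with NY:YH = 2:5 ⇒ Y = (19/7, 30/7)
5. G is the intersection of line YC and line EA ⇒ G = (19/49, 30/49)
2·[VHG] = -155/98, 2·[VGA] = -38/49
[VHG]:[VGA] = -155/98:-38/49 = 155/76

[VHG]:[VGA] = 155/76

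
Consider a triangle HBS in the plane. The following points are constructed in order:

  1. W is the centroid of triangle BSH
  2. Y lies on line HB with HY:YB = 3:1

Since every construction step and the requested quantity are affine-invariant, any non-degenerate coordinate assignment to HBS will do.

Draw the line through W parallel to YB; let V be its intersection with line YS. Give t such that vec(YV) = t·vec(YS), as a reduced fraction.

t = 1/3

Assign H = (0, 0), B = (1, 0), S = (0, 1) — the answer is frame-independent, so this choice is without loss of generality.
1. W is the centroid of triangle BSH ⇒ W = (1/3, 1/3)
2. Y lies on line HB with HY:YB = 3:1 ⇒ Y = (3/4, 0)
through W parallel to YB: direction (1/4, 0); meets YS at V = (1/2, 1/3)
V = Y + t·(S−Y) with t = 1/3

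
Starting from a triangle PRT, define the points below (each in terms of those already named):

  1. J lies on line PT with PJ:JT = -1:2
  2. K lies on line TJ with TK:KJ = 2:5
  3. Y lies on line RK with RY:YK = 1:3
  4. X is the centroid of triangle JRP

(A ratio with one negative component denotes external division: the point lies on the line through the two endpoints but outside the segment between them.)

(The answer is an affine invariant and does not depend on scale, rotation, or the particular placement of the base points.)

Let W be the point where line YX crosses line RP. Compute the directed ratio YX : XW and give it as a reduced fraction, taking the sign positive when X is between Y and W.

YX:XW = -37/28

Choose coordinates P = (0, 0), R = (1, 0), T = (0, 1).
1. J lies on line PT with PJ:JT = -1:2 ⇒ J = (0, -1)
2. K lies on line TJ with TK:KJ = 2:5 ⇒ K = (0, 3/7)
3. Y lies on line RK with RY:YK = 1:3 ⇒ Y = (3/4, 3/28)
4. X is the centroid of triangle JRP ⇒ X = (1/3, -1/3)
line YX meets RP at W = (24/37, 0)
X = Y + t·(W−Y) with t = 37/9, so YX:XW = 37/9:-28/9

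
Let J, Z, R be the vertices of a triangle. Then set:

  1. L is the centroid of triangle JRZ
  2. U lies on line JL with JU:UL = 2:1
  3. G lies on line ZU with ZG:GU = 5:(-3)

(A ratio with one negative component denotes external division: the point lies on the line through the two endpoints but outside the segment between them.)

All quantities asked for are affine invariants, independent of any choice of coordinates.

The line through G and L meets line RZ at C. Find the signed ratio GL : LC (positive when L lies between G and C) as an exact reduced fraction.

GL:LC = 19/6

Choose coordinates J = (0, 0), Z = (1, 0), R = (0, 1).
1. L is the centroid of triangle JRZ ⇒ L = (1/3, 1/3)
2. U lies on line JL with JU:UL = 2:1 ⇒ U = (2/9, 2/9)
3. G lies on line ZU with ZG:GU = 5:(-3) ⇒ G = (-17/18, 5/9)
line GL meets RZ at C = (14/19, 5/19)
L = G + t·(C−G) with t = 19/25, so GL:LC = 19/25:6/25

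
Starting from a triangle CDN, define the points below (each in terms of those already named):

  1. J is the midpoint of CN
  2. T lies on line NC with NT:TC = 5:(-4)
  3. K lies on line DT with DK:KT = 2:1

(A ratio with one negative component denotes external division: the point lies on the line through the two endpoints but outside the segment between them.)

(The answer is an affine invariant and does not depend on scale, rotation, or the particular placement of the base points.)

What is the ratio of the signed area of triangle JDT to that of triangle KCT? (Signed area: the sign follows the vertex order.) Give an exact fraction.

[JDT]:[KCT] = -27/8

Set C = (0, 0), D = (1, 0), N = (0, 1); any affine frame gives the same invariant.
1. J is the midpoint of CN ⇒ J = (0, 1/2)
2. T lies on line NC with NT:TC = 5:(-4) ⇒ T = (0, -4)
3. K lies on line DT with DK:KT = 2:1 ⇒ K = (1/3, -8/3)
2·[JDT] = -9/2, 2·[KCT] = 4/3
[JDT]:[KCT] = -9/2:4/3 = -27/8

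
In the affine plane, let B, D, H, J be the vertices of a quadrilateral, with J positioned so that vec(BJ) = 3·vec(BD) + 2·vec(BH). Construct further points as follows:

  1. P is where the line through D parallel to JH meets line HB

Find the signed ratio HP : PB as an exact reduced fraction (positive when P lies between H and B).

Choose coordinates B = (0, 0), D = (1, 0), H = (0, 1), J = (3, 2).
1. P is where the line through D parallel to JH meets line HB ⇒ P = (0, -1/3)
P = H + t·(B−H) with t = 4/3, so HP:PB = t:(1−t) = 4/3:-1/3

HP:PB = -4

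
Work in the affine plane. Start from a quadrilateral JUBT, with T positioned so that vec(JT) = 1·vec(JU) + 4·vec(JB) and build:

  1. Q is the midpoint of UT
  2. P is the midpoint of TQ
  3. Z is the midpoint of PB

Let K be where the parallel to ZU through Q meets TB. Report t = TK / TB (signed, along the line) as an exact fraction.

Assign J = (0, 0), U = (1, 0), B = (0, 1), T = (1, 4) — the answer is frame-independent, so this choice is without loss of generality.
1. Q is the midpoint of UT ⇒ Q = (1, 2)
2. P is the midpoint of TQ ⇒ P = (1, 3)
3. Z is the midpoint of PB ⇒ Z = (1/2, 2)
through Q parallel to ZU: direction (1/2, -2); meets TB at K = (5/7, 22/7)
K = T + t·(B−T) with t = 2/7

t = 2/7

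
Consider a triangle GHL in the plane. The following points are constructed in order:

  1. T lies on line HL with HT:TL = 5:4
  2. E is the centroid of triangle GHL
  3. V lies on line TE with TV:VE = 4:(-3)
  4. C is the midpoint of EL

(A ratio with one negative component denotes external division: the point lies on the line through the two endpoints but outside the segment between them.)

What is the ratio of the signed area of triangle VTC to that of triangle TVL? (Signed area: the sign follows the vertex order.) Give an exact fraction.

Set G = (0, 0), H = (1, 0), L = (0, 1); any affine frame gives the same invariant.
1. T lies on line HL with HT:TL = 5:4 ⇒ T = (4/9, 5/9)
2. E is the centroid of triangle GHL ⇒ E = (1/3, 1/3)
3. V lies on line TE with TV:VE = 4:(-3) ⇒ V = (0, -1/3)
4. C is the midpoint of EL ⇒ C = (1/6, 2/3)
2·[VTC] = 8/27, 2·[TVL] = -16/27
[VTC]:[TVL] = 8/27:-16/27 = -1/2

[VTC]:[TVL] = -1/2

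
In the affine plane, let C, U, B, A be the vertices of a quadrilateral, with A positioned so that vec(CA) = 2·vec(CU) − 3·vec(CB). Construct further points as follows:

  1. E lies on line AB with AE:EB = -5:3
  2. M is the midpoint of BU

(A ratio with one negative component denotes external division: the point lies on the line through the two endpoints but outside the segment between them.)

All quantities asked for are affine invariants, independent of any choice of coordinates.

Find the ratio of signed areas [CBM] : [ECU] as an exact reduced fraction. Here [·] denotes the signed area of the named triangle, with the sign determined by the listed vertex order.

[CBM]:[ECU] = -1/14

Choose coordinates C = (0, 0), U = (1, 0), B = (0, 1), A = (2, -3).
1. E lies on line AB with AE:EB = -5:3 ⇒ E = (-3, 7)
2. M is the midpoint of BU ⇒ M = (1/2, 1/2)
2·[CBM] = -1/2, 2·[ECU] = 7
[CBM]:[ECU] = -1/2:7 = -1/14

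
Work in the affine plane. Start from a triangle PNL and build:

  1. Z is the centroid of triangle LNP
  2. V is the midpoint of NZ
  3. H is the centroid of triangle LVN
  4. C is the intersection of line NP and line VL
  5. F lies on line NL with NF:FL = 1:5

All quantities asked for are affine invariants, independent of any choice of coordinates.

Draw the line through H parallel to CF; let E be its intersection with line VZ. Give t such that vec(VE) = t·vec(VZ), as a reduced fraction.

t = 14/33

Assign P = (0, 0), N = (1, 0), L = (0, 1) — the answer is frame-independent, so this choice is without loss of generality.
1. Z is the centroid of triangle LNP ⇒ Z = (1/3, 1/3)
2. V is the midpoint of NZ ⇒ V = (2/3, 1/6)
3. H is the centroid of triangle LVN ⇒ H = (5/9, 7/18)
4. C is the intersection of line NP and line VL ⇒ C = (4/5, 0)
5. F lies on line NL with NF:FL = 1:5 ⇒ F = (5/6, 1/6)
through H parallel to CF: direction (1/30, 1/6); meets VZ at E = (52/99, 47/198)
E = V + t·(Z−V) with t = 14/33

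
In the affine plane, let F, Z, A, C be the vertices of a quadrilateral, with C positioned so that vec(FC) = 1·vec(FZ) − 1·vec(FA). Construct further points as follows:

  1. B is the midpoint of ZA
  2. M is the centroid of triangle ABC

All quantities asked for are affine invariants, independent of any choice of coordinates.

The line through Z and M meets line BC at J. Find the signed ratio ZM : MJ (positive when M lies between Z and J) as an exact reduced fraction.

Assign F = (0, 0), Z = (1, 0), A = (0, 1), C = (1, -1) — the answer is frame-independent, so this choice is without loss of generality.
1. B is the midpoint of ZA ⇒ B = (1/2, 1/2)
2. M is the centroid of triangle ABC ⇒ M = (1/2, 1/6)
line ZM meets BC at J = (5/8, 1/8)
M = Z + t·(J−Z) with t = 4/3, so ZM:MJ = 4/3:-1/3

ZM:MJ = -4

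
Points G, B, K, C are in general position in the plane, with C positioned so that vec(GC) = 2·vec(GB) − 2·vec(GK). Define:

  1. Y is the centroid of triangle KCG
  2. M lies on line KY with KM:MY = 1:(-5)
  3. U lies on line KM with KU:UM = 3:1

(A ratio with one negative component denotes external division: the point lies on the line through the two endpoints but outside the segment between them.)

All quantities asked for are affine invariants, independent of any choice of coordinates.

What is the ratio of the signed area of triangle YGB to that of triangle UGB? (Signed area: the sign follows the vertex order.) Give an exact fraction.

Set G = (0, 0), B = (1, 0), K = (0, 1), C = (2, -2); any affine frame gives the same invariant.
1. Y is the centroid of triangle KCG ⇒ Y = (2/3, -1/3)
2. M lies on line KY with KM:MY = 1:(-5) ⇒ M = (-1/6, 4/3)
3. U lies on line KM with KU:UM = 3:1 ⇒ U = (-1/8, 5/4)
2·[YGB] = -1/3, 2·[UGB] = 5/4
[YGB]:[UGB] = -1/3:5/4 = -4/15

[YGB]:[UGB] = -4/15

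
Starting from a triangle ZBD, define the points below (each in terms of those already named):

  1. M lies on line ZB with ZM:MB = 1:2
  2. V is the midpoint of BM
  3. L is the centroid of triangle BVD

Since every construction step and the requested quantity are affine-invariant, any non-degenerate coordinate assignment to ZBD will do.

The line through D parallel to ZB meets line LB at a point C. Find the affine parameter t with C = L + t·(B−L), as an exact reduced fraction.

t = -2

Choose coordinates Z = (0, 0), B = (1, 0), D = (0, 1).
1. M lies on line ZB with ZM:MB = 1:2 ⇒ M = (1/3, 0)
2. V is the midpoint of BM ⇒ V = (2/3, 0)
3. L is the centroid of triangle BVD ⇒ L = (5/9, 1/3)
through D parallel to ZB: direction (1, 0); meets LB at C = (-1/3, 1)
C = L + t·(B−L) with t = -2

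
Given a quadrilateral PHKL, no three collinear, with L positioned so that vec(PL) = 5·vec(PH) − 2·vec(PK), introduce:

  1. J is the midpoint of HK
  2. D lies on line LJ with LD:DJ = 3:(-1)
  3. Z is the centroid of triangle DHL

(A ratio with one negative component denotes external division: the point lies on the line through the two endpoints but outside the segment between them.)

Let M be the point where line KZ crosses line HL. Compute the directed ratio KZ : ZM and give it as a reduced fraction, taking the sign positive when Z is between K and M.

KZ:ZM = 3

Work in coordinates with P = (0, 0), H = (1, 0), K = (0, 1), L = (5, -2).
1. J is the midpoint of HK ⇒ J = (1/2, 1/2)
2. D lies on line LJ with LD:DJ = 3:(-1) ⇒ D = (-7/4, 7/4)
3. Z is the centroid of triangle DHL ⇒ Z = (17/12, -1/12)
line KZ meets HL at M = (17/9, -4/9)
Z = K + t·(M−K) with t = 3/4, so KZ:ZM = 3/4:1/4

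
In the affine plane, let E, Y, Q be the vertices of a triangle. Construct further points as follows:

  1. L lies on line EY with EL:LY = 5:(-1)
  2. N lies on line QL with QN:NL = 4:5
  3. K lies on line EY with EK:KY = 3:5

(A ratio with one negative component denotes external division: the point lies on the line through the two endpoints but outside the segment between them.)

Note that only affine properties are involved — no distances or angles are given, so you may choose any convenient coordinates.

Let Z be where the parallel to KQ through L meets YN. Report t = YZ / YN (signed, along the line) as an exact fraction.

t = -18/17

Set E = (0, 0), Y = (1, 0), Q = (0, 1); any affine frame gives the same invariant.
1. L lies on line EY with EL:LY = 5:(-1) ⇒ L = (5/4, 0)
2. N lies on line QL with QN:NL = 4:5 ⇒ N = (5/9, 5/9)
3. K lies on line EY with EK:KY = 3:5 ⇒ K = (3/8, 0)
through L parallel to KQ: direction (-3/8, 1); meets YN at Z = (25/17, -10/17)
Z = Y + t·(N−Y) with t = -18/17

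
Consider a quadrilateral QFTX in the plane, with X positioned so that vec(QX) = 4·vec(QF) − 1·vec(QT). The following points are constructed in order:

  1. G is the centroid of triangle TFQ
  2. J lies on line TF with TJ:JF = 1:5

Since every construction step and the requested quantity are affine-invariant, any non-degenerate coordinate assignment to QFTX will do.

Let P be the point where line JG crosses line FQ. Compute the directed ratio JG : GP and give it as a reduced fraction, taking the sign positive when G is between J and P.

Work in coordinates with Q = (0, 0), F = (1, 0), T = (0, 1), X = (4, -1).
1. G is the centroid of triangle TFQ ⇒ G = (1/3, 1/3)
2. J lies on line TF with TJ:JF = 1:5 ⇒ J = (1/6, 5/6)
line JG meets FQ at P = (4/9, 0)
G = J + t·(P−J) with t = 3/5, so JG:GP = 3/5:2/5

JG:GP = 3/2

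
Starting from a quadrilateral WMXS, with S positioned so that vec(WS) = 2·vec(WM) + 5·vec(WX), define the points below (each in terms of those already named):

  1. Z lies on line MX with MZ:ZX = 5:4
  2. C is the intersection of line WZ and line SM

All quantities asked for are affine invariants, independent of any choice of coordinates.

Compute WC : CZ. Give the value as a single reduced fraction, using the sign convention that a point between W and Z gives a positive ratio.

Work in coordinates with W = (0, 0), M = (1, 0), X = (0, 1), S = (2, 5).
1. Z lies on line MX with MZ:ZX = 5:4 ⇒ Z = (4/9, 5/9)
2. C is the intersection of line WZ and line SM ⇒ C = (4/3, 5/3)
C = W + t·(Z−W) with t = 3, so WC:CZ = t:(1−t) = 3:-2

WC:CZ = -3/2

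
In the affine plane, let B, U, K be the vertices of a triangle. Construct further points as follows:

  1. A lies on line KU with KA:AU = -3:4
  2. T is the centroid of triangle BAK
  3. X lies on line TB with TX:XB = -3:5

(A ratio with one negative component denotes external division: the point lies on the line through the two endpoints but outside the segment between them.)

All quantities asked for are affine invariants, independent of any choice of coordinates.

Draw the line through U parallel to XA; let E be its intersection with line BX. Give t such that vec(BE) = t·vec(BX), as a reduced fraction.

Work in coordinates with B = (0, 0), U = (1, 0), K = (0, 1).
1. A lies on line KU with KA:AU = -3:4 ⇒ A = (-3, 4)
2. T is the centroid of triangle BAK ⇒ T = (-1, 5/3)
3. X lies on line TB with TX:XB = -3:5 ⇒ X = (-5/2, 25/6)
through U parallel to XA: direction (-1/2, -1/6); meets BX at E = (1/6, -5/18)
E = B + t·(X−B) with t = -1/15

t = -1/15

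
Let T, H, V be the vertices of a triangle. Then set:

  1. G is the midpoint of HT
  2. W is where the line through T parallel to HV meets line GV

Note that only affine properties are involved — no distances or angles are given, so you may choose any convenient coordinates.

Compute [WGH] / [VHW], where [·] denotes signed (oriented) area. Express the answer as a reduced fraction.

[WGH]:[VHW] = 1/2

Set T = (0, 0), H = (1, 0), V = (0, 1); any affine frame gives the same invariant.
1. G is the midpoint of HT ⇒ G = (1/2, 0)
2. W is where the line through T parallel to HV meets line GV ⇒ W = (1, -1)
2·[WGH] = -1/2, 2·[VHW] = -1
[WGH]:[VHW] = -1/2:-1 = 1/2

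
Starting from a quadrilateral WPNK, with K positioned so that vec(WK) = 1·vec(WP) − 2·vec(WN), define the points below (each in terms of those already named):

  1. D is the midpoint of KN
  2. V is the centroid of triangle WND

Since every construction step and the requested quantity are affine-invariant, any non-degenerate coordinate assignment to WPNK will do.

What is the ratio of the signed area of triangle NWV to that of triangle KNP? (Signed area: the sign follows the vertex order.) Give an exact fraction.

[NWV]:[KNP] = -1/12

Choose coordinates W = (0, 0), P = (1, 0), N = (0, 1), K = (1, -2).
1. D is the midpoint of KN ⇒ D = (1/2, -1/2)
2. V is the centroid of triangle WND ⇒ V = (1/6, 1/6)
2·[NWV] = 1/6, 2·[KNP] = -2
[NWV]:[KNP] = 1/6:-2 = -1/12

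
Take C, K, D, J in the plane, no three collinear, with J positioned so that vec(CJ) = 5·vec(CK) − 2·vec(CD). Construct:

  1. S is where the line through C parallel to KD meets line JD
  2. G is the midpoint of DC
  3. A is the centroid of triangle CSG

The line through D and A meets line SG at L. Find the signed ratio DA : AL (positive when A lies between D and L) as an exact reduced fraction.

Work in coordinates with C = (0, 0), K = (1, 0), D = (0, 1), J = (5, -2).
1. S is where the line through C parallel to KD meets line JD ⇒ S = (-5/2, 5/2)
2. G is the midpoint of DC ⇒ G = (0, 1/2)
3. A is the centroid of triangle CSG ⇒ A = (-5/6, 1)
line DA meets SG at L = (-5/8, 1)
A = D + t·(L−D) with t = 4/3, so DA:AL = 4/3:-1/3

DA:AL = -4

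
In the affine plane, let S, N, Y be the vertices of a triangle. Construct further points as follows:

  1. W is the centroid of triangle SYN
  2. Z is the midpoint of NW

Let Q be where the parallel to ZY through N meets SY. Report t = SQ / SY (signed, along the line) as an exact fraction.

Set S = (0, 0), N = (1, 0), Y = (0, 1); any affine frame gives the same invariant.
1. W is the centroid of triangle SYN ⇒ W = (1/3, 1/3)
2. Z is the midpoint of NW ⇒ Z = (2/3, 1/6)
through N parallel to ZY: direction (-2/3, 5/6); meets SY at Q = (0, 5/4)
Q = S + t·(Y−S) with t = 5/4

t = 5/4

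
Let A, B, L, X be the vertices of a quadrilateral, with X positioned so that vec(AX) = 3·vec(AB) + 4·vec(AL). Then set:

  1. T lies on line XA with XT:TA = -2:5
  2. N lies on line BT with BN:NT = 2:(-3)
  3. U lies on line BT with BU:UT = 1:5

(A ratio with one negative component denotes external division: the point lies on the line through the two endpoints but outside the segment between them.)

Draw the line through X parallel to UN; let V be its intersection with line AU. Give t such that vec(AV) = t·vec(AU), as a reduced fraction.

t = 3/5

Assign A = (0, 0), B = (1, 0), L = (0, 1), X = (3, 4) — the answer is frame-independent, so this choice is without loss of generality.
1. T lies on line XA with XT:TA = -2:5 ⇒ T = (5, 20/3)
2. N lies on line BT with BN:NT = 2:(-3) ⇒ N = (-7, -40/3)
3. U lies on line BT with BU:UT = 1:5 ⇒ U = (5/3, 10/9)
through X parallel to UN: direction (-26/3, -130/9); meets AU at V = (1, 2/3)
V = A + t·(U−A) with t = 3/5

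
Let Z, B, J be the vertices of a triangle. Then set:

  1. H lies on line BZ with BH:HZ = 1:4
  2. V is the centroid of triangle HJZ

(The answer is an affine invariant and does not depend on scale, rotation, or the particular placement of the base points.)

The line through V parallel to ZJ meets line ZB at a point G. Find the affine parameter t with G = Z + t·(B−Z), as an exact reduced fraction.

Assign Z = (0, 0), B = (1, 0), J = (0, 1) — the answer is frame-independent, so this choice is without loss of generality.
1. H lies on line BZ with BH:HZ = 1:4 ⇒ H = (4/5, 0)
2. V is the centroid of triangle HJZ ⇒ V = (4/15, 1/3)
through V parallel to ZJ: direction (0, 1); meets ZB at G = (4/15, 0)
G = Z + t·(B−Z) with t = 4/15

t = 4/15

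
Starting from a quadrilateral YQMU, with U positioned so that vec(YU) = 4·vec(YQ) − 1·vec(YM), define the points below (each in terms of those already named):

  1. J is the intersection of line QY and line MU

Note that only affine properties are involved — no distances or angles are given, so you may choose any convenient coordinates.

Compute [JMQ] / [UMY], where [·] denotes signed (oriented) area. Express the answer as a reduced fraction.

[JMQ]:[UMY] = 1/4

Set Y = (0, 0), Q = (1, 0), M = (0, 1), U = (4, -1); any affine frame gives the same invariant.
1. J is the intersection of line QY and line MU ⇒ J = (2, 0)
2·[JMQ] = 1, 2·[UMY] = 4
[JMQ]:[UMY] = 1:4 = 1/4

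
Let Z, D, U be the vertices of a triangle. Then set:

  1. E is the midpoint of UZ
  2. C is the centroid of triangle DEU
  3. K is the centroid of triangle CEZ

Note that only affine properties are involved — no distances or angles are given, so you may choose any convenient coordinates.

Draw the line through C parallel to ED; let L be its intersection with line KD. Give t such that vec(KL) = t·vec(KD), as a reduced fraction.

t = 5/2

Set Z = (0, 0), D = (1, 0), U = (0, 1); any affine frame gives the same invariant.
1. E is the midpoint of UZ ⇒ E = (0, 1/2)
2. C is the centroid of triangle DEU ⇒ C = (1/3, 1/2)
3. K is the centroid of triangle CEZ ⇒ K = (1/9, 1/3)
through C parallel to ED: direction (1, -1/2); meets KD at L = (7/3, -1/2)
L = K + t·(D−K) with t = 5/2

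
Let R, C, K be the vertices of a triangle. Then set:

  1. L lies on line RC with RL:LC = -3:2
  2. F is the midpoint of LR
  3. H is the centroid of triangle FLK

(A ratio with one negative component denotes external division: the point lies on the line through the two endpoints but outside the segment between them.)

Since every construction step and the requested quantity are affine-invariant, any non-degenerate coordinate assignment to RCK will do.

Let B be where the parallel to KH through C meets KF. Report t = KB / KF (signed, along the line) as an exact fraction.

t = 5/3

Choose coordinates R = (0, 0), C = (1, 0), K = (0, 1).
1. L lies on line RC with RL:LC = -3:2 ⇒ L = (3, 0)
2. F is the midpoint of LR ⇒ F = (3/2, 0)
3. H is the centroid of triangle FLK ⇒ H = (3/2, 1/3)
through C parallel to KH: direction (3/2, -2/3); meets KF at B = (5/2, -2/3)
B = K + t·(F−K) with t = 5/3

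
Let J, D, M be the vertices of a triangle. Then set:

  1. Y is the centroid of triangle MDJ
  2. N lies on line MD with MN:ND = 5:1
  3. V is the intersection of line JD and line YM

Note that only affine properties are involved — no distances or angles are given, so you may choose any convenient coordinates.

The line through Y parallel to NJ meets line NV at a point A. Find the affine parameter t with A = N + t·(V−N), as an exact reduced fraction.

t = -8/3

Work in coordinates with J = (0, 0), D = (1, 0), M = (0, 1).
1. Y is the centroid of triangle MDJ ⇒ Y = (1/3, 1/3)
2. N lies on line MD with MN:ND = 5:1 ⇒ N = (5/6, 1/6)
3. V is the intersection of line JD and line YM ⇒ V = (1/2, 0)
through Y parallel to NJ: direction (-5/6, -1/6); meets NV at A = (31/18, 11/18)
A = N + t·(V−N) with t = -8/3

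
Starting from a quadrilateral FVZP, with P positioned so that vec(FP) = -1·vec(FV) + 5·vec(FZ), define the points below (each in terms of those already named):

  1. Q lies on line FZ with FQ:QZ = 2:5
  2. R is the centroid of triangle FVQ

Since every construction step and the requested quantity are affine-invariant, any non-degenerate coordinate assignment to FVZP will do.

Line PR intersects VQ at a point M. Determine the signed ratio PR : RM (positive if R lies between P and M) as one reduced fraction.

Assign F = (0, 0), V = (1, 0), Z = (0, 1), P = (-1, 5) — the answer is frame-independent, so this choice is without loss of generality.
1. Q lies on line FZ with FQ:QZ = 2:5 ⇒ Q = (0, 2/7)
2. R is the centroid of triangle FVQ ⇒ R = (1/3, 2/21)
line PR meets VQ at M = (29/95, 132/665)
R = P + t·(M−P) with t = 95/93, so PR:RM = 95/93:-2/93

PR:RM = -95/2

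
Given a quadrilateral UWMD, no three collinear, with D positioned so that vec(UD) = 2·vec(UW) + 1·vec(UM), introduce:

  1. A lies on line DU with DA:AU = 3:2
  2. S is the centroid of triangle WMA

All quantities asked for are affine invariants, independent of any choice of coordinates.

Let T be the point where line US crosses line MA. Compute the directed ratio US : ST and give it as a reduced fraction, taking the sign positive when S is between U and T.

US:ST = 11

Choose coordinates U = (0, 0), W = (1, 0), M = (0, 1), D = (2, 1).
1. A lies on line DU with DA:AU = 3:2 ⇒ A = (4/5, 2/5)
2. S is the centroid of triangle WMA ⇒ S = (3/5, 7/15)
line US meets MA at T = (36/55, 28/55)
S = U + t·(T−U) with t = 11/12, so US:ST = 11/12:1/12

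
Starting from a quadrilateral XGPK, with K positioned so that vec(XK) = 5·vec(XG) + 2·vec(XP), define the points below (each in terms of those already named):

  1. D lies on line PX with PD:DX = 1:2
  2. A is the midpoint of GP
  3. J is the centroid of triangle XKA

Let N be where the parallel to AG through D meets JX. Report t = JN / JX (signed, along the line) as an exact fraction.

Assign X = (0, 0), G = (1, 0), P = (0, 1), K = (5, 2) — the answer is frame-independent, so this choice is without loss of generality.
1. D lies on line PX with PD:DX = 1:2 ⇒ D = (0, 2/3)
2. A is the midpoint of GP ⇒ A = (1/2, 1/2)
3. J is the centroid of triangle XKA ⇒ J = (11/6, 5/6)
through D parallel to AG: direction (1/2, -1/2); meets JX at N = (11/24, 5/24)
N = J + t·(X−J) with t = 3/4

t = 3/4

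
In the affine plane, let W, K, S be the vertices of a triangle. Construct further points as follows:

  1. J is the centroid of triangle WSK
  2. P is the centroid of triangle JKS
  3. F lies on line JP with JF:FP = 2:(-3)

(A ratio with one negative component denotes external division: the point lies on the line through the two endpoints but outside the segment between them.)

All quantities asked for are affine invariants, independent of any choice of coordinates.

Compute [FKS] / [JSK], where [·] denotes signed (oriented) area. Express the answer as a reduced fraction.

[FKS]:[JSK] = -7/3

Assign W = (0, 0), K = (1, 0), S = (0, 1) — the answer is frame-independent, so this choice is without loss of generality.
1. J is the centroid of triangle WSK ⇒ J = (1/3, 1/3)
2. P is the centroid of triangle JKS ⇒ P = (4/9, 4/9)
3. F lies on line JP with JF:FP = 2:(-3) ⇒ F = (1/9, 1/9)
2·[FKS] = 7/9, 2·[JSK] = -1/3
[FKS]:[JSK] = 7/9:-1/3 = -7/3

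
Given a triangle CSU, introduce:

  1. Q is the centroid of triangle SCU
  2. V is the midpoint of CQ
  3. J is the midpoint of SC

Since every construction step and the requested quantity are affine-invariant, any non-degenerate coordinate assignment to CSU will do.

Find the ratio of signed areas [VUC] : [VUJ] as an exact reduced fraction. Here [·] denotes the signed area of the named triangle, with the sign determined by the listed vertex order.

[VUC]:[VUJ] = -2/3

Choose coordinates C = (0, 0), S = (1, 0), U = (0, 1).
1. Q is the centroid of triangle SCU ⇒ Q = (1/3, 1/3)
2. V is the midpoint of CQ ⇒ V = (1/6, 1/6)
3. J is the midpoint of SC ⇒ J = (1/2, 0)
2·[VUC] = 1/6, 2·[VUJ] = -1/4
[VUC]:[VUJ] = 1/6:-1/4 = -2/3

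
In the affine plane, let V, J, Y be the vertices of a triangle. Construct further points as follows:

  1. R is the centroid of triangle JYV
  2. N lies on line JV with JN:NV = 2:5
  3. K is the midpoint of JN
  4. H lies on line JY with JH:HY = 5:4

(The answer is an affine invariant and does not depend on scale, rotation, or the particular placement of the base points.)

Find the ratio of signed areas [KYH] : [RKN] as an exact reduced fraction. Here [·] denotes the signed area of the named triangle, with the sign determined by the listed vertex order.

[KYH]:[RKN] = 4/3

Work in coordinates with V = (0, 0), J = (1, 0), Y = (0, 1).
1. R is the centroid of triangle JYV ⇒ R = (1/3, 1/3)
2. N lies on line JV with JN:NV = 2:5 ⇒ N = (5/7, 0)
3. K is the midpoint of JN ⇒ K = (6/7, 0)
4. H lies on line JY with JH:HY = 5:4 ⇒ H = (4/9, 5/9)
2·[KYH] = -4/63, 2·[RKN] = -1/21
[KYH]:[RKN] = -4/63:-1/21 = 4/3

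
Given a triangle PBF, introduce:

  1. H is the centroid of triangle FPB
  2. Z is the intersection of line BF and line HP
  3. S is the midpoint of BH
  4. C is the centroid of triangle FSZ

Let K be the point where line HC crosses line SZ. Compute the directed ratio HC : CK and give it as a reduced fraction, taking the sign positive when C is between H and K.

HC:CK = 2

Set P = (0, 0), B = (1, 0), F = (0, 1); any affine frame gives the same invariant.
1. H is the centroid of triangle FPB ⇒ H = (1/3, 1/3)
2. Z is the intersection of line BF and line HP ⇒ Z = (1/2, 1/2)
3. S is the midpoint of BH ⇒ S = (2/3, 1/6)
4. C is the centroid of triangle FSZ ⇒ C = (7/18, 5/9)
line HC meets SZ at K = (5/12, 2/3)
C = H + t·(K−H) with t = 2/3, so HC:CK = 2/3:1/3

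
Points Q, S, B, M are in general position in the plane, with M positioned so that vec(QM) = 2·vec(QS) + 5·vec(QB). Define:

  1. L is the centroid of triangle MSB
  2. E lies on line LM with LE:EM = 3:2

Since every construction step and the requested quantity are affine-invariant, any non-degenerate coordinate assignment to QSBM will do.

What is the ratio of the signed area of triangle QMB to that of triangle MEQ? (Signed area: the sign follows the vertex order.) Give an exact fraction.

Choose coordinates Q = (0, 0), S = (1, 0), B = (0, 1), M = (2, 5).
1. L is the centroid of triangle MSB ⇒ L = (1, 2)
2. E lies on line LM with LE:EM = 3:2 ⇒ E = (8/5, 19/5)
2·[QMB] = 2, 2·[MEQ] = -2/5
[QMB]:[MEQ] = 2:-2/5 = -5

[QMB]:[MEQ] = -5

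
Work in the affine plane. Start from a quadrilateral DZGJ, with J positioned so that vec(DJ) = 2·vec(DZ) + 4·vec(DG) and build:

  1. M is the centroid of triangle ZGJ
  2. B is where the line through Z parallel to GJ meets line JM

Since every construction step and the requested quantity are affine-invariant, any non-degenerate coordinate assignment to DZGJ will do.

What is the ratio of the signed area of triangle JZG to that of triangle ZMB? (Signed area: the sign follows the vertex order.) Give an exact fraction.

Set D = (0, 0), Z = (1, 0), G = (0, 1), J = (2, 4); any affine frame gives the same invariant.
1. M is the centroid of triangle ZGJ ⇒ M = (1, 5/3)
2. B is where the line through Z parallel to GJ meets line JM ⇒ B = (-1, -3)
2·[JZG] = -5, 2·[ZMB] = 10/3
[JZG]:[ZMB] = -5:10/3 = -3/2

[JZG]:[ZMB] = -3/2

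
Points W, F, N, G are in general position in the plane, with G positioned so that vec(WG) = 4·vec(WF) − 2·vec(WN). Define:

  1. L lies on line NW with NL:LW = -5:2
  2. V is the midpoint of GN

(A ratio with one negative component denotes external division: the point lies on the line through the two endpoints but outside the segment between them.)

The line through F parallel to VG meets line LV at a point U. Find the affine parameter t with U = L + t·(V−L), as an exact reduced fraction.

t = 17/20

Set W = (0, 0), F = (1, 0), N = (0, 1), G = (4, -2); any affine frame gives the same invariant.
1. L lies on line NW with NL:LW = -5:2 ⇒ L = (0, -2/3)
2. V is the midpoint of GN ⇒ V = (2, -1/2)
through F parallel to VG: direction (2, -3/2); meets LV at U = (17/10, -21/40)
U = L + t·(V−L) with t = 17/20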